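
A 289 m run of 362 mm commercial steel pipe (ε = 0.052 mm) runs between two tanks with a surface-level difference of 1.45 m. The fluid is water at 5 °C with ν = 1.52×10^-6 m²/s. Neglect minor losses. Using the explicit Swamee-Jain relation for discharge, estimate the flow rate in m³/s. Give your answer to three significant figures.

Q ≈ 0.156 m³/s

Swamee-Jain (Type II): Q = -0.965·√(gD⁵h_f/L)·ln[ε/(3.7D) + √(3.17ν²L/(gD³h_f))]
√(gD⁵h_f/L) = √(9.81·0.362⁵·1.45/289) = 0.01749
ε/(3.7D) = 3.88×10^-5; √(3.17ν²L/(gD³h_f)) = 5.60×10^-5
Q = -0.965·0.01749·ln(9.483×10^-5) = 0.1564 m³/s
Check: V = 1.52 m/s, Re = 3.62×10^5, f = 0.01548, h_f = 1.45 m ≈ 1.45 m ✓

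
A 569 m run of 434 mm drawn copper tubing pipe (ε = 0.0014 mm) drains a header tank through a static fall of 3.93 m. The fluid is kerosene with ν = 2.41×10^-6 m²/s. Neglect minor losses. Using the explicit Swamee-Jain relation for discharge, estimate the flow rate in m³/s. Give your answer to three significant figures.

Q ≈ 0.304 m³/s

Swamee-Jain (Type II): Q = -0.965·√(gD⁵h_f/L)·ln[ε/(3.7D) + √(3.17ν²L/(gD³h_f))]
√(gD⁵h_f/L) = √(9.81·0.434⁵·3.93/569) = 0.03230
ε/(3.7D) = 8.72×10^-7; √(3.17ν²L/(gD³h_f)) = 5.77×10^-5
Q = -0.965·0.03230·ln(5.853×10^-5) = 0.3038 m³/s
Check: V = 2.05 m/s, Re = 3.70×10^5, f = 0.01387, h_f = 3.91 m ≈ 3.93 m ✓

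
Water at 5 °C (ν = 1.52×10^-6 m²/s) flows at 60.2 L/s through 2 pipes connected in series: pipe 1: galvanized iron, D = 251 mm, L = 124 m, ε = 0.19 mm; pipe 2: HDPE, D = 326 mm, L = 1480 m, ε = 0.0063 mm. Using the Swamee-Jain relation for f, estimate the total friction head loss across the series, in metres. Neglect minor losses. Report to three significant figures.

Pipe 1: V = 1.217 m/s, Re = 2.01×10^5, ε/D = 7.57×10^-4, f = 0.02017, h_1 = f(L/D)V²/2g = 0.7517 m
Pipe 2: V = 0.7212 m/s, Re = 1.55×10^5, ε/D = 1.93×10^-5, f = 0.01649, h_2 = f(L/D)V²/2g = 1.985 m
Series → Q common, losses add: H = Σh = 2.737 m

H ≈ 2.74 m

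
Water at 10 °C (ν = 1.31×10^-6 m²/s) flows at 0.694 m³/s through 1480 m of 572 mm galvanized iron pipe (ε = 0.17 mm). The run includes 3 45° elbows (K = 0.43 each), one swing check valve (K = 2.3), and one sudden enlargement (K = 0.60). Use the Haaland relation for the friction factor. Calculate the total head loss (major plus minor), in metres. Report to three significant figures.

V = 4Q/(πD²) = 2.701 m/s; V²/2g = 0.3718 m
Re = 1.18×10^6, ε/D = 2.97×10^-4 → f = 0.01549 (Haaland)
Major: h_f = f(L/D)·V²/2g = 0.01549·2587·0.3718 = 14.90 m
Minor: ΣK = 4.19; h_m = ΣK·V²/2g = 1.558 m
Total H_L = 14.90 + 1.558 = 16.45 m

H_L ≈ 16.5 m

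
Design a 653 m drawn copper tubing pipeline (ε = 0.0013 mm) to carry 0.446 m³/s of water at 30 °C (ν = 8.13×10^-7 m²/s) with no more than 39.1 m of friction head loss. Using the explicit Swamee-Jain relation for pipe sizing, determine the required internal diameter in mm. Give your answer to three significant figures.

Swamee-Jain (Type III): D = 0.66·[ε^1.25·(LQ²/(gh_f))^4.75 + ν·Q^9.4·(L/(gh_f))^5.2]^0.04
LQ²/(gh_f) = 0.3386; L/(gh_f) = 1.702
Term 1 = ε^1.25·(…)^4.75 = 2.56×10^-10; Term 2 = ν·Q^9.4·(…)^5.2 = 6.54×10^-9
D = 0.66·(2.56×10^-10 + 6.54×10^-9)^0.04 = 0.3110 m = 311 mm
Check: V = 5.87 m/s, Re = 2.25×10^6, f = 0.01035, h_f = 38.1 m ≈ 39.1 m ✓

D ≈ 311 mm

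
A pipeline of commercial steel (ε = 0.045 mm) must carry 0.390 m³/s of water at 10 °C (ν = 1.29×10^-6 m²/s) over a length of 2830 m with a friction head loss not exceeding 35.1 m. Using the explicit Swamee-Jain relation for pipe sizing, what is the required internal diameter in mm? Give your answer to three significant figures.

Swamee-Jain (Type III): D = 0.66·[ε^1.25·(LQ²/(gh_f))^4.75 + ν·Q^9.4·(L/(gh_f))^5.2]^0.04
LQ²/(gh_f) = 1.250; L/(gh_f) = 8.219
Term 1 = ε^1.25·(…)^4.75 = 1.06×10^-5; Term 2 = ν·Q^9.4·(…)^5.2 = 1.06×10^-5
D = 0.66·(1.06×10^-5 + 1.06×10^-5)^0.04 = 0.4291 m = 429 mm
Check: V = 2.70 m/s, Re = 8.97×10^5, f = 0.01370, h_f = 33.5 m ≈ 35.1 m ✓

D ≈ 429 mm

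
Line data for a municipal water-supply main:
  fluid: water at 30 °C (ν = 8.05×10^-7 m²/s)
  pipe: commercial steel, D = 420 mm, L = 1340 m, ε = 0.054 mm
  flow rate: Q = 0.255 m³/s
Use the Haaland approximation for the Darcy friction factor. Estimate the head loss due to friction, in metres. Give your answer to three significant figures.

h_f ≈ 7.58 m

V = 4Q/(πD²) = 4·0.255/(π·0.420²) = 1.841 m/s
Re = VD/ν = 1.841·0.420/8.05×10^-7 = 9.60×10^5 → turbulent
ε/D = 0.054/420 = 1.29×10^-4
Haaland: f = 0.01377
h_f = f(L/D)V²/(2g) = 0.01377·(1340/0.420)·1.841²/(2·9.81) = 7.584 m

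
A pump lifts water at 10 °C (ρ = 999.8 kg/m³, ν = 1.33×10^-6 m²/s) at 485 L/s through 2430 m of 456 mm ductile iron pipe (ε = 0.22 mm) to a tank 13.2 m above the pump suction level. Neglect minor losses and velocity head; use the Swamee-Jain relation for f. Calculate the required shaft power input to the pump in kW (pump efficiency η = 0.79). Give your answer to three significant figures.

P_shaft ≈ 327 kW

V = 4Q/(πD²) = 2.970 m/s; Re = 1.02×10^6; ε/D = 4.82×10^-4; f = 0.01717
h_f = f(L/D)V²/2g = 41.13 m
Total head H = z + h_f = 13.2 + 41.13 = 54.33 m
P_hyd = ρgQH = 999.8·9.81·0.485·54.33 = 258.5 kW
P_shaft = P_hyd/η = 258.5/0.79 = 327.2 kW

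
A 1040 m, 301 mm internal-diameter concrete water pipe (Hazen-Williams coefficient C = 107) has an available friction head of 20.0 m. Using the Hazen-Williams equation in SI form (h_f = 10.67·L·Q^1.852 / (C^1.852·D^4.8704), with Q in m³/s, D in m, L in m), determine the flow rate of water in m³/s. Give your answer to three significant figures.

Q ≈ 0.150 m³/s

Rearranging: Q = [h_f·C^1.852·D^4.8704 / (10.67·L)]^(1/1.852)
Q = [20.0·107^1.852·0.301^4.8704 / (10.67·1040)]^0.540 = 0.1501 m³/s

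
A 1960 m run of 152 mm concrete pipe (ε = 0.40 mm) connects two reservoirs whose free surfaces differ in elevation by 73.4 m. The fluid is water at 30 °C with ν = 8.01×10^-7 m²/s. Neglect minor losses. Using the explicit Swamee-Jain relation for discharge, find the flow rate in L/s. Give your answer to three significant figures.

Swamee-Jain (Type II): Q = -0.965·√(gD⁵h_f/L)·ln[ε/(3.7D) + √(3.17ν²L/(gD³h_f))]
√(gD⁵h_f/L) = √(9.81·0.152⁵·73.4/1960) = 0.005460
ε/(3.7D) = 7.11×10^-4; √(3.17ν²L/(gD³h_f)) = 3.97×10^-5
Q = -0.965·0.005460·ln(7.509×10^-4) = 0.03790 m³/s
Check: V = 2.09 m/s, Re = 3.96×10^5, f = 0.02573, h_f = 73.8 m ≈ 73.4 m ✓

Q ≈ 37.9 L/s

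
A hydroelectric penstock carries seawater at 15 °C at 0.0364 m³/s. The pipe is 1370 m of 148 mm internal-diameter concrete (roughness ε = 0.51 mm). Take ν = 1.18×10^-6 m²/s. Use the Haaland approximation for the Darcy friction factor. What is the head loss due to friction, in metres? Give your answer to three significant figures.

h_f ≈ 58.5 m

V = 4Q/(πD²) = 4·0.0364/(π·0.148²) = 2.116 m/s
Re = VD/ν = 2.116·0.148/1.18×10^-6 = 2.65×10^5 → turbulent
ε/D = 0.51/148 = 0.00345
Haaland: f = 0.02768
h_f = f(L/D)V²/(2g) = 0.02768·(1370/0.148)·2.116²/(2·9.81) = 58.48 m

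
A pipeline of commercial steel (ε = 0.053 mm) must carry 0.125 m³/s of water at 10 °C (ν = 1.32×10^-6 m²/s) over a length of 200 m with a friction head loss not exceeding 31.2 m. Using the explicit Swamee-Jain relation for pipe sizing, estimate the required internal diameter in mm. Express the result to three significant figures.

Swamee-Jain (Type III): D = 0.66·[ε^1.25·(LQ²/(gh_f))^4.75 + ν·Q^9.4·(L/(gh_f))^5.2]^0.04
LQ²/(gh_f) = 0.01021; L/(gh_f) = 0.6534
Term 1 = ε^1.25·(…)^4.75 = 1.58×10^-15; Term 2 = ν·Q^9.4·(…)^5.2 = 4.68×10^-16
D = 0.66·(1.58×10^-15 + 4.68×10^-16)^0.04 = 0.1706 m = 171 mm
Check: V = 5.47 m/s, Re = 7.07×10^5, f = 0.01612, h_f = 28.8 m ≈ 31.2 m ✓

D ≈ 171 mm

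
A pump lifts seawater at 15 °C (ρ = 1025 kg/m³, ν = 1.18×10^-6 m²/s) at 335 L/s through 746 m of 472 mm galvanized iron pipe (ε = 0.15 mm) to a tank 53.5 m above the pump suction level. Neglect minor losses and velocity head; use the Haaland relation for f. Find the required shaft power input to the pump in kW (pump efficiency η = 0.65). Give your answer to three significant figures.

V = 4Q/(πD²) = 1.915 m/s; Re = 7.66×10^5; ε/D = 3.18×10^-4; f = 0.01593
h_f = f(L/D)V²/2g = 4.704 m
Total head H = z + h_f = 53.5 + 4.704 = 58.20 m
P_hyd = ρgQH = 1025·9.81·0.335·58.20 = 196.1 kW
P_shaft = P_hyd/η = 196.1/0.65 = 301.6 kW

P_shaft ≈ 302 kW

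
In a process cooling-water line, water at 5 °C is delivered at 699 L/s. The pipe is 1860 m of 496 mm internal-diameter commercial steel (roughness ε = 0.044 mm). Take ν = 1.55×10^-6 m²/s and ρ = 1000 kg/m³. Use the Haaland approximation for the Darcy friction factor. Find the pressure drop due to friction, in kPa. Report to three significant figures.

Δp ≈ 319 kPa

V = 4Q/(πD²) = 4·0.699/(π·0.496²) = 3.618 m/s
Re = VD/ν = 3.618·0.496/1.55×10^-6 = 1.16×10^6 → turbulent
ε/D = 0.044/496 = 8.87×10^-5
Haaland: f = 0.01300
h_f = f(L/D)V²/(2g) = 0.01300·(1860/0.496)·3.618²/(2·9.81) = 32.51 m
Δp = ρg·h_f = 1000·9.81·32.51 = 319.0 kPa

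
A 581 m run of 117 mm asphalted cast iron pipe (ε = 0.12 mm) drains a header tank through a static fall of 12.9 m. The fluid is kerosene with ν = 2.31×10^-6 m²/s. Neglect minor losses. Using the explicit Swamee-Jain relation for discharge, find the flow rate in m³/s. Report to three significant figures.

Q ≈ 0.0160 m³/s

Swamee-Jain (Type II): Q = -0.965·√(gD⁵h_f/L)·ln[ε/(3.7D) + √(3.17ν²L/(gD³h_f))]
√(gD⁵h_f/L) = √(9.81·0.117⁵·12.9/581) = 0.002185
ε/(3.7D) = 2.77×10^-4; √(3.17ν²L/(gD³h_f)) = 2.20×10^-4
Q = -0.965·0.002185·ln(4.974×10^-4) = 0.01604 m³/s
Check: V = 1.49 m/s, Re = 7.56×10^4, f = 0.02307, h_f = 13.0 m ≈ 12.9 m ✓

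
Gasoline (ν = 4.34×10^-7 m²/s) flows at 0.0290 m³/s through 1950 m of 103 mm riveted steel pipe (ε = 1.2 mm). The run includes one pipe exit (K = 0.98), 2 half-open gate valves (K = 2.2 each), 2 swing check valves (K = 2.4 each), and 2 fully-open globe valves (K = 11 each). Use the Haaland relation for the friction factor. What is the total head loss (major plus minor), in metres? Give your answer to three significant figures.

H_L ≈ 488 m

V = 4Q/(πD²) = 3.480 m/s; V²/2g = 0.6174 m
Re = 8.26×10^5, ε/D = 0.0117 → f = 0.04008 (Haaland)
Major: h_f = f(L/D)·V²/2g = 0.04008·18932·0.6174 = 468.5 m
Minor: ΣK = 32.2; h_m = ΣK·V²/2g = 19.87 m
Total H_L = 468.5 + 19.87 = 488.4 m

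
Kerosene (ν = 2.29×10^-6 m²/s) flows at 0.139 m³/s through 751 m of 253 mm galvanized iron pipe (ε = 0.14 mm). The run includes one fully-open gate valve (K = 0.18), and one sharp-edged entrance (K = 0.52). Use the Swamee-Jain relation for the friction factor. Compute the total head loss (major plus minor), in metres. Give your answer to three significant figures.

H_L ≈ 21.8 m

V = 4Q/(πD²) = 2.765 m/s; V²/2g = 0.3896 m
Re = 3.05×10^5, ε/D = 5.53×10^-4 → f = 0.01861 (Swamee-Jain)
Major: h_f = f(L/D)·V²/2g = 0.01861·2968·0.3896 = 21.52 m
Minor: ΣK = 0.700; h_m = ΣK·V²/2g = 0.2728 m
Total H_L = 21.52 + 0.2728 = 21.79 m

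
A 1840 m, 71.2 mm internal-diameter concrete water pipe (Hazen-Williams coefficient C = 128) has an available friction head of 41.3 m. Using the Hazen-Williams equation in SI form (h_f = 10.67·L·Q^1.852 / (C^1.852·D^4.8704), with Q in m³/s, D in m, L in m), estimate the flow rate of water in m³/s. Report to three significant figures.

Q ≈ 0.00441 m³/s

Rearranging: Q = [h_f·C^1.852·D^4.8704 / (10.67·L)]^(1/1.852)
Q = [41.3·128^1.852·0.0712^4.8704 / (10.67·1840)]^0.540 = 0.004405 m³/s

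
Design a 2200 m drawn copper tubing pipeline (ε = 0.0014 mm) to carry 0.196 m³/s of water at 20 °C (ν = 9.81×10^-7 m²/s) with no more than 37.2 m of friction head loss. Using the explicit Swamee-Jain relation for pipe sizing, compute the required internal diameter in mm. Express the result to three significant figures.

Swamee-Jain (Type III): D = 0.66·[ε^1.25·(LQ²/(gh_f))^4.75 + ν·Q^9.4·(L/(gh_f))^5.2]^0.04
LQ²/(gh_f) = 0.2316; L/(gh_f) = 6.029
Term 1 = ε^1.25·(…)^4.75 = 4.62×10^-11; Term 2 = ν·Q^9.4·(…)^5.2 = 2.49×10^-9
D = 0.66·(4.62×10^-11 + 2.49×10^-9)^0.04 = 0.2990 m = 299 mm
Check: V = 2.79 m/s, Re = 8.51×10^5, f = 0.01204, h_f = 35.2 m ≈ 37.2 m ✓

D ≈ 299 mm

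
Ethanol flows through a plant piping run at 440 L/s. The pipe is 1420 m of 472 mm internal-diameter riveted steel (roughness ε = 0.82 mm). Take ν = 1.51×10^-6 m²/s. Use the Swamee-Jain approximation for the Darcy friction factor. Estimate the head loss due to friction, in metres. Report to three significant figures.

h_f ≈ 22.2 m

V = 4Q/(πD²) = 4·0.440/(π·0.472²) = 2.515 m/s
Re = VD/ν = 2.515·0.472/1.51×10^-6 = 7.86×10^5 → turbulent
ε/D = 0.82/472 = 0.00174
Swamee-Jain: f = 0.02292
h_f = f(L/D)V²/(2g) = 0.02292·(1420/0.472)·2.515²/(2·9.81) = 22.22 m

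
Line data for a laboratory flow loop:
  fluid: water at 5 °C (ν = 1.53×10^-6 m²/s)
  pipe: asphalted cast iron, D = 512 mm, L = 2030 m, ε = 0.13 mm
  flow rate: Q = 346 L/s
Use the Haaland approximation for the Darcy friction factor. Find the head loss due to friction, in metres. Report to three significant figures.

h_f ≈ 8.93 m

V = 4Q/(πD²) = 4·0.346/(π·0.512²) = 1.681 m/s
Re = VD/ν = 1.681·0.512/1.53×10^-6 = 5.62×10^5 → turbulent
ε/D = 0.13/512 = 2.54×10^-4
Haaland: f = 0.01565
h_f = f(L/D)V²/(2g) = 0.01565·(2030/0.512)·1.681²/(2·9.81) = 8.929 m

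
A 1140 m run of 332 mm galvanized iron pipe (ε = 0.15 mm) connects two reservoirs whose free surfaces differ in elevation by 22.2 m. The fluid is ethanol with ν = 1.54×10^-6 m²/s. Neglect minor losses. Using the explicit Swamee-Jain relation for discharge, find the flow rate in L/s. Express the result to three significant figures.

Q ≈ 235 L/s

Swamee-Jain (Type II): Q = -0.965·√(gD⁵h_f/L)·ln[ε/(3.7D) + √(3.17ν²L/(gD³h_f))]
√(gD⁵h_f/L) = √(9.81·0.332⁵·22.2/1140) = 0.02776
ε/(3.7D) = 1.22×10^-4; √(3.17ν²L/(gD³h_f)) = 3.28×10^-5
Q = -0.965·0.02776·ln(1.549×10^-4) = 0.2350 m³/s
Check: V = 2.71 m/s, Re = 5.85×10^5, f = 0.01733, h_f = 22.3 m ≈ 22.2 m ✓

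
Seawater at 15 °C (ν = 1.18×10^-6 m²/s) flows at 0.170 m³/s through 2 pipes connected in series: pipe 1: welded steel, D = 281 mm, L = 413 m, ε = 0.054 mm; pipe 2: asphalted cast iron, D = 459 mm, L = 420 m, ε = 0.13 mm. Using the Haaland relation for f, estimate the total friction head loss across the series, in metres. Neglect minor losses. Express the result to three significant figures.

Pipe 1: V = 2.741 m/s, Re = 6.53×10^5, ε/D = 1.92×10^-4, f = 0.01490, h_1 = f(L/D)V²/2g = 8.388 m
Pipe 2: V = 1.027 m/s, Re = 4.00×10^5, ε/D = 2.83×10^-4, f = 0.01628, h_2 = f(L/D)V²/2g = 0.8014 m
Series → Q common, losses add: H = Σh = 9.190 m

H ≈ 9.19 m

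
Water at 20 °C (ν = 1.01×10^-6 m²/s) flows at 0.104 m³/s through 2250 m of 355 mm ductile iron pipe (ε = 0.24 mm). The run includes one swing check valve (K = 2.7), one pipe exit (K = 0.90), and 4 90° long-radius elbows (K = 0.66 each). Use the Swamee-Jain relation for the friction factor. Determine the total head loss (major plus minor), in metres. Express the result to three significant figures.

H_L ≈ 7.15 m

V = 4Q/(πD²) = 1.051 m/s; V²/2g = 0.05627 m
Re = 3.69×10^5, ε/D = 6.76×10^-4 → f = 0.01906 (Swamee-Jain)
Major: h_f = f(L/D)·V²/2g = 0.01906·6338·0.05627 = 6.796 m
Minor: ΣK = 6.24; h_m = ΣK·V²/2g = 0.3511 m
Total H_L = 6.796 + 0.3511 = 7.147 m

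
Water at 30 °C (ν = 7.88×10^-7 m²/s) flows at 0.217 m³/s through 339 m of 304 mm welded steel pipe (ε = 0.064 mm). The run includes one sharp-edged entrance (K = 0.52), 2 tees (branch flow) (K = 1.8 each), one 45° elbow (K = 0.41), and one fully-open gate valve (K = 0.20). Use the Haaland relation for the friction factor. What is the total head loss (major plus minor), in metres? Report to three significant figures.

H_L ≈ 9.58 m

V = 4Q/(πD²) = 2.990 m/s; V²/2g = 0.4556 m
Re = 1.15×10^6, ε/D = 2.11×10^-4 → f = 0.01462 (Haaland)
Major: h_f = f(L/D)·V²/2g = 0.01462·1115·0.4556 = 7.425 m
Minor: ΣK = 4.73; h_m = ΣK·V²/2g = 2.155 m
Total H_L = 7.425 + 2.155 = 9.580 m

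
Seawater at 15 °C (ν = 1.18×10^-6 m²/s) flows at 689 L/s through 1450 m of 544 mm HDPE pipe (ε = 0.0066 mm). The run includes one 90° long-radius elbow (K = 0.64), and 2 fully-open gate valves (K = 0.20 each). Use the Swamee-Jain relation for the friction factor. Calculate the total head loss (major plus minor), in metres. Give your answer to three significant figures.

V = 4Q/(πD²) = 2.964 m/s; V²/2g = 0.4479 m
Re = 1.37×10^6, ε/D = 1.21×10^-5 → f = 0.01138 (Swamee-Jain)
Major: h_f = f(L/D)·V²/2g = 0.01138·2665·0.4479 = 13.58 m
Minor: ΣK = 1.04; h_m = ΣK·V²/2g = 0.4658 m
Total H_L = 13.58 + 0.4658 = 14.05 m

H_L ≈ 14.0 m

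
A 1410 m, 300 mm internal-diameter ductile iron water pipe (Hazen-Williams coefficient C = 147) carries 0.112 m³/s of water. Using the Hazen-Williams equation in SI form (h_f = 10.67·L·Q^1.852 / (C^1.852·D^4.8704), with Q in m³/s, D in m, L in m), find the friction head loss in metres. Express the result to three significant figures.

h_f ≈ 8.90 m

h_f = 10.67·1410·0.112^1.852 / (147^1.852·0.300^4.8704) = 8.898 m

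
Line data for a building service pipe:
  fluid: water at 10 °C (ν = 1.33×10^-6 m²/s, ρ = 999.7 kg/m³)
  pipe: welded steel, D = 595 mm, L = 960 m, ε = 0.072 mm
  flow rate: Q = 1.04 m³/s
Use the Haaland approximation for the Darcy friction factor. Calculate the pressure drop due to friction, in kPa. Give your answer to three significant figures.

V = 4Q/(πD²) = 4·1.04/(π·0.595²) = 3.740 m/s
Re = VD/ν = 3.740·0.595/1.33×10^-6 = 1.67×10^6 → turbulent
ε/D = 0.072/595 = 1.21×10^-4
Haaland: f = 0.01320
h_f = f(L/D)V²/(2g) = 0.01320·(960/0.595)·3.740²/(2·9.81) = 15.19 m
Δp = ρg·h_f = 999.7·9.81·15.19 = 149.0 kPa

Δp ≈ 149 kPa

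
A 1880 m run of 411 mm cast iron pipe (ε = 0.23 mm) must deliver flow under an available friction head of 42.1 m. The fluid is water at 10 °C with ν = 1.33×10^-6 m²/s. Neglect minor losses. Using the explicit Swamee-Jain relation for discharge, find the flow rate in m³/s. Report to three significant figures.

Q ≈ 0.425 m³/s

Swamee-Jain (Type II): Q = -0.965·√(gD⁵h_f/L)·ln[ε/(3.7D) + √(3.17ν²L/(gD³h_f))]
√(gD⁵h_f/L) = √(9.81·0.411⁵·42.1/1880) = 0.05076
ε/(3.7D) = 1.51×10^-4; √(3.17ν²L/(gD³h_f)) = 1.92×10^-5
Q = -0.965·0.05076·ln(1.704×10^-4) = 0.4250 m³/s
Check: V = 3.20 m/s, Re = 9.90×10^5, f = 0.01770, h_f = 42.3 m ≈ 42.1 m ✓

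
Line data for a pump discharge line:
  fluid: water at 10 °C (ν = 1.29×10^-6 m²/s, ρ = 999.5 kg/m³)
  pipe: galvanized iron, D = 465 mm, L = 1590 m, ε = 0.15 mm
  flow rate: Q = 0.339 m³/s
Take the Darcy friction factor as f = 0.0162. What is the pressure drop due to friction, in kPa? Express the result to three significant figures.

Δp ≈ 110 kPa

V = 4Q/(πD²) = 4·0.339/(π·0.465²) = 1.996 m/s
h_f = f(L/D)V²/(2g) = 0.01620·(1590/0.465)·1.996²/(2·9.81) = 11.25 m
Δp = ρg·h_f = 999.5·9.81·11.25 = 110.3 kPa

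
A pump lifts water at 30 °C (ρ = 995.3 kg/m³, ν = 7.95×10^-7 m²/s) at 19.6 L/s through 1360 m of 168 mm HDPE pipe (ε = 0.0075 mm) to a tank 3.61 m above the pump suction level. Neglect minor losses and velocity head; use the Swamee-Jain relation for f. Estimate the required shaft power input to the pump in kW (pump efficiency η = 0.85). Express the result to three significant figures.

P_shaft ≈ 1.98 kW

V = 4Q/(πD²) = 0.8842 m/s; Re = 1.87×10^5; ε/D = 4.46×10^-5; f = 0.01612
h_f = f(L/D)V²/2g = 5.201 m
Total head H = z + h_f = 3.61 + 5.201 = 8.811 m
P_hyd = ρgQH = 995.3·9.81·0.0196·8.811 = 1.686 kW
P_shaft = P_hyd/η = 1.686/0.85 = 1.984 kW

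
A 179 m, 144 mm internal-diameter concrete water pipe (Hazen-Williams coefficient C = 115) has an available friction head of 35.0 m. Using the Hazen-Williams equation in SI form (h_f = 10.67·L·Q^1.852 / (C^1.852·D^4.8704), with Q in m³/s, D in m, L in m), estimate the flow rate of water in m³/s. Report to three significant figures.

Rearranging: Q = [h_f·C^1.852·D^4.8704 / (10.67·L)]^(1/1.852)
Q = [35.0·115^1.852·0.144^4.8704 / (10.67·179)]^0.540 = 0.08119 m³/s

Q ≈ 0.0812 m³/s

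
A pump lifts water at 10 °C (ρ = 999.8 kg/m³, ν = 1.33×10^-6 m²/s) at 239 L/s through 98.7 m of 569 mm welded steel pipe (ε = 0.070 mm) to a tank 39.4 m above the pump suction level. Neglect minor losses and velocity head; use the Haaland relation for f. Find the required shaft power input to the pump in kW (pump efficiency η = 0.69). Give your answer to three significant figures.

V = 4Q/(πD²) = 0.9399 m/s; Re = 4.02×10^5; ε/D = 1.23×10^-4; f = 0.01488
h_f = f(L/D)V²/2g = 0.1162 m
Total head H = z + h_f = 39.4 + 0.1162 = 39.52 m
P_hyd = ρgQH = 999.8·9.81·0.239·39.52 = 92.63 kW
P_shaft = P_hyd/η = 92.63/0.69 = 134.2 kW

P_shaft ≈ 134 kW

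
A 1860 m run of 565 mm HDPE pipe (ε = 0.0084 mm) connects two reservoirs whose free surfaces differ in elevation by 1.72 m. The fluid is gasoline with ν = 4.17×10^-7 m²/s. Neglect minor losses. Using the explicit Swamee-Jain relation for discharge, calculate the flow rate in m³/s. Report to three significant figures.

Swamee-Jain (Type II): Q = -0.965·√(gD⁵h_f/L)·ln[ε/(3.7D) + √(3.17ν²L/(gD³h_f))]
√(gD⁵h_f/L) = √(9.81·0.565⁵·1.72/1860) = 0.02285
ε/(3.7D) = 4.02×10^-6; √(3.17ν²L/(gD³h_f)) = 1.84×10^-5
Q = -0.965·0.02285·ln(2.237×10^-5) = 0.2361 m³/s
Check: V = 0.942 m/s, Re = 1.28×10^6, f = 0.01156, h_f = 1.72 m ≈ 1.72 m ✓

Q ≈ 0.236 m³/s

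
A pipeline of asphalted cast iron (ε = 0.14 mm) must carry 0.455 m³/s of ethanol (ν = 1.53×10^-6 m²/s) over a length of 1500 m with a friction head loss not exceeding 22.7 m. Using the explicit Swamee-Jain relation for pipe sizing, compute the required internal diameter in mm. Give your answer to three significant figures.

D ≈ 455 mm

Swamee-Jain (Type III): D = 0.66·[ε^1.25·(LQ²/(gh_f))^4.75 + ν·Q^9.4·(L/(gh_f))^5.2]^0.04
LQ²/(gh_f) = 1.395; L/(gh_f) = 6.736
Term 1 = ε^1.25·(…)^4.75 = 7.39×10^-5; Term 2 = ν·Q^9.4·(…)^5.2 = 1.90×10^-5
D = 0.66·(7.39×10^-5 + 1.90×10^-5)^0.04 = 0.4553 m = 455 mm
Check: V = 2.80 m/s, Re = 8.32×10^5, f = 0.01596, h_f = 20.9 m ≈ 22.7 m ✓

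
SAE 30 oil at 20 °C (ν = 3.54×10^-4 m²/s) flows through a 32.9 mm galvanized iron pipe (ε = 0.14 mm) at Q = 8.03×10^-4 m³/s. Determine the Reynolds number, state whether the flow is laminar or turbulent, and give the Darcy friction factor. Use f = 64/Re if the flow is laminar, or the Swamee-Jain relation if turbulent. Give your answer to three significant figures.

Re ≈ 87.8; laminar; f = 64/Re ≈ 0.729

V = 4Q/(πD²) = 0.9446 m/s
Re = VD/ν = 0.9446·0.0329/3.54×10^-4 = 87.8
Re < 2300 → laminar → f = 64/Re = 0.7290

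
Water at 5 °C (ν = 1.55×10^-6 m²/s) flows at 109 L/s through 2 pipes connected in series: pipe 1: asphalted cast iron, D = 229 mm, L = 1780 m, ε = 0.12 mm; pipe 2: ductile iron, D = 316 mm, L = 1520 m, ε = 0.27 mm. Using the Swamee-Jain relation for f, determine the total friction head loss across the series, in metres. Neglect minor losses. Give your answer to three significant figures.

Pipe 1: V = 2.646 m/s, Re = 3.91×10^5, ε/D = 5.24×10^-4, f = 0.01816, h_1 = f(L/D)V²/2g = 50.39 m
Pipe 2: V = 1.390 m/s, Re = 2.83×10^5, ε/D = 8.54×10^-4, f = 0.02018, h_2 = f(L/D)V²/2g = 9.555 m
Series → Q common, losses add: H = Σh = 59.94 m

H ≈ 59.9 m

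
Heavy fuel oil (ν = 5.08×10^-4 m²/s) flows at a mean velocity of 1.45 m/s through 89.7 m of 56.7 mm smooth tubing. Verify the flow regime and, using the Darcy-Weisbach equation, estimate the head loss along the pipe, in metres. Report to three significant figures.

Re = VD/ν = 1.45·0.05670/5.08×10^-4 = 162 → laminar (Re < 2300)
f = 64/Re = 0.3955
h_f = f(L/D)V²/(2g) = 0.3955·(89.7/0.05670)·1.45²/(2·9.81) = 67.04 m

h_f ≈ 67.0 m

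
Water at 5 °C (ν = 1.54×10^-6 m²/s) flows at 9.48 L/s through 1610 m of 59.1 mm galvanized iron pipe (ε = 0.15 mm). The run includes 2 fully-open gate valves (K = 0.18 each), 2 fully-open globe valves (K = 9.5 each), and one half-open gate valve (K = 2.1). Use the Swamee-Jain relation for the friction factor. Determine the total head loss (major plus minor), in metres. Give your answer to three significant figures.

H_L ≈ 449 m

V = 4Q/(πD²) = 3.456 m/s; V²/2g = 0.6087 m
Re = 1.33×10^5, ε/D = 0.00254 → f = 0.02631 (Swamee-Jain)
Major: h_f = f(L/D)·V²/2g = 0.02631·27242·0.6087 = 436.2 m
Minor: ΣK = 21.5; h_m = ΣK·V²/2g = 13.06 m
Total H_L = 436.2 + 13.06 = 449.3 m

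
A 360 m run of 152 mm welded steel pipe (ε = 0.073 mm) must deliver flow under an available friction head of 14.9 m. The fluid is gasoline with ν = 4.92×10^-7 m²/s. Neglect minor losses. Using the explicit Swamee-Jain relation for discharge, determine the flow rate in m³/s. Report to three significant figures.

Swamee-Jain (Type II): Q = -0.965·√(gD⁵h_f/L)·ln[ε/(3.7D) + √(3.17ν²L/(gD³h_f))]
√(gD⁵h_f/L) = √(9.81·0.152⁵·14.9/360) = 0.005740
ε/(3.7D) = 1.30×10^-4; √(3.17ν²L/(gD³h_f)) = 2.32×10^-5
Q = -0.965·0.005740·ln(1.530×10^-4) = 0.04866 m³/s
Check: V = 2.68 m/s, Re = 8.28×10^5, f = 0.01727, h_f = 15.0 m ≈ 14.9 m ✓

Q ≈ 0.0487 m³/s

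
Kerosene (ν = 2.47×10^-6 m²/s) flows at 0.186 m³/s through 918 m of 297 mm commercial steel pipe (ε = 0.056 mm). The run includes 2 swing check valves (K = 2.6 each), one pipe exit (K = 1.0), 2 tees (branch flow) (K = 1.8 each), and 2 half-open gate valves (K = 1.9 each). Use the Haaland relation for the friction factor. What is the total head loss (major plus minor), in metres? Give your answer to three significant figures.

V = 4Q/(πD²) = 2.685 m/s; V²/2g = 0.3674 m
Re = 3.23×10^5, ε/D = 1.89×10^-4 → f = 0.01584 (Haaland)
Major: h_f = f(L/D)·V²/2g = 0.01584·3091·0.3674 = 17.99 m
Minor: ΣK = 13.6; h_m = ΣK·V²/2g = 4.996 m
Total H_L = 17.99 + 4.996 = 22.99 m

H_L ≈ 23.0 m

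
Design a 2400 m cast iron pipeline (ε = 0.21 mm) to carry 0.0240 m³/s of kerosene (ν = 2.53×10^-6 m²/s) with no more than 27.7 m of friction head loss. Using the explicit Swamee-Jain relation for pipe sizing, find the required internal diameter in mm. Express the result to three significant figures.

Swamee-Jain (Type III): D = 0.66·[ε^1.25·(LQ²/(gh_f))^4.75 + ν·Q^9.4·(L/(gh_f))^5.2]^0.04
LQ²/(gh_f) = 0.005087; L/(gh_f) = 8.832
Term 1 = ε^1.25·(…)^4.75 = 3.23×10^-16; Term 2 = ν·Q^9.4·(…)^5.2 = 1.25×10^-16
D = 0.66·(3.23×10^-16 + 1.25×10^-16)^0.04 = 0.1605 m = 161 mm
Check: V = 1.19 m/s, Re = 7.52×10^4, f = 0.02395, h_f = 25.7 m ≈ 27.7 m ✓

D ≈ 161 mm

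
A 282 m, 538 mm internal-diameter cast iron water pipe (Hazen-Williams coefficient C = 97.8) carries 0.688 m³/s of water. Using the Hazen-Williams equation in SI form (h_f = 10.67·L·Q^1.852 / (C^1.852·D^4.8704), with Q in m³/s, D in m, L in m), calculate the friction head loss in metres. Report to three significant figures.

h_f = 10.67·282·0.688^1.852 / (97.8^1.852·0.538^4.8704) = 6.349 m

h_f ≈ 6.35 m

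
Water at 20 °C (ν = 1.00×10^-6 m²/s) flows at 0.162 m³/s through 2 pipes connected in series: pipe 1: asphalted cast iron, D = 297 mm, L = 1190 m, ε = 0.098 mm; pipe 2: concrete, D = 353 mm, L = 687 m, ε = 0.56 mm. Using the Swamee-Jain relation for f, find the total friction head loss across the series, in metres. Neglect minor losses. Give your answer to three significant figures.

H ≈ 24.3 m

Pipe 1: V = 2.338 m/s, Re = 6.94×10^5, ε/D = 3.30×10^-4, f = 0.01629, h_1 = f(L/D)V²/2g = 18.19 m
Pipe 2: V = 1.655 m/s, Re = 5.84×10^5, ε/D = 0.00159, f = 0.02252, h_2 = f(L/D)V²/2g = 6.121 m
Series → Q common, losses add: H = Σh = 24.31 m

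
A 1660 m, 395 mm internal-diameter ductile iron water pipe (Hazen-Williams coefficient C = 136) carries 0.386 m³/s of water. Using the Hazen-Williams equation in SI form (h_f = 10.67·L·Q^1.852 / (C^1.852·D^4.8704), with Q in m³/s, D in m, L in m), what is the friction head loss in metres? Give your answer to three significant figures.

h_f = 10.67·1660·0.386^1.852 / (136^1.852·0.395^4.8704) = 31.34 m

h_f ≈ 31.3 m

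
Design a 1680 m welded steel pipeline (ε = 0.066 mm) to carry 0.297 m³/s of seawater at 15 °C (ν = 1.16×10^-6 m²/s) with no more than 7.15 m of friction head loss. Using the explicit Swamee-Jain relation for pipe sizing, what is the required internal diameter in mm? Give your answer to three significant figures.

Swamee-Jain (Type III): D = 0.66·[ε^1.25·(LQ²/(gh_f))^4.75 + ν·Q^9.4·(L/(gh_f))^5.2]^0.04
LQ²/(gh_f) = 2.113; L/(gh_f) = 23.95
Term 1 = ε^1.25·(…)^4.75 = 2.08×10^-4; Term 2 = ν·Q^9.4·(…)^5.2 = 1.91×10^-4
D = 0.66·(2.08×10^-4 + 1.91×10^-4)^0.04 = 0.4826 m = 483 mm
Check: V = 1.62 m/s, Re = 6.76×10^5, f = 0.01446, h_f = 6.76 m ≈ 7.15 m ✓

D ≈ 483 mm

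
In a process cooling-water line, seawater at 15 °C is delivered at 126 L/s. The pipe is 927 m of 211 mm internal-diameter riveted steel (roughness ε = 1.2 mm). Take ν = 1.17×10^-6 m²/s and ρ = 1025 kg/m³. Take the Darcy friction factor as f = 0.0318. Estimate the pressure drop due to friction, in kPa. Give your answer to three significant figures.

Δp ≈ 930 kPa

V = 4Q/(πD²) = 4·0.126/(π·0.211²) = 3.603 m/s
h_f = f(L/D)V²/(2g) = 0.03180·(927/0.211)·3.603²/(2·9.81) = 92.46 m
Δp = ρg·h_f = 1025·9.81·92.46 = 929.7 kPa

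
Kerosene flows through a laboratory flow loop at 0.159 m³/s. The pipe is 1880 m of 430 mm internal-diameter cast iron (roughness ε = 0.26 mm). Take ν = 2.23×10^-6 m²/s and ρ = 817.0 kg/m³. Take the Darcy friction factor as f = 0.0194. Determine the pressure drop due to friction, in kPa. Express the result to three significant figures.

Δp ≈ 41.5 kPa

V = 4Q/(πD²) = 4·0.159/(π·0.430²) = 1.095 m/s
h_f = f(L/D)V²/(2g) = 0.01940·(1880/0.430)·1.095²/(2·9.81) = 5.182 m
Δp = ρg·h_f = 817.0·9.81·5.182 = 41.54 kPa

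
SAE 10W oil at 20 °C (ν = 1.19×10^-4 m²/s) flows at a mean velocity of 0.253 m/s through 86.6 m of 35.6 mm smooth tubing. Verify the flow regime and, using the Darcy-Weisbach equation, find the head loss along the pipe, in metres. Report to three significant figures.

Re = VD/ν = 0.253·0.03560/1.19×10^-4 = 75.7 → laminar (Re < 2300)
f = 64/Re = 0.8456
h_f = f(L/D)V²/(2g) = 0.8456·(86.6/0.03560)·0.253²/(2·9.81) = 6.711 m

h_f ≈ 6.71 m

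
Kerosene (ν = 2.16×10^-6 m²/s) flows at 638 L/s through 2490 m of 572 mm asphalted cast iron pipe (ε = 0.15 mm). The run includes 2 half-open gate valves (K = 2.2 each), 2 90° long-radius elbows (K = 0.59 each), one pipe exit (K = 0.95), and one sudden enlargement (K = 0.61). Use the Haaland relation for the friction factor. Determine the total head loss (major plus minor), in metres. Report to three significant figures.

H_L ≈ 23.5 m

V = 4Q/(πD²) = 2.483 m/s; V²/2g = 0.3142 m
Re = 6.57×10^5, ε/D = 2.62×10^-4 → f = 0.01557 (Haaland)
Major: h_f = f(L/D)·V²/2g = 0.01557·4353·0.3142 = 21.29 m
Minor: ΣK = 7.14; h_m = ΣK·V²/2g = 2.243 m
Total H_L = 21.29 + 2.243 = 23.54 m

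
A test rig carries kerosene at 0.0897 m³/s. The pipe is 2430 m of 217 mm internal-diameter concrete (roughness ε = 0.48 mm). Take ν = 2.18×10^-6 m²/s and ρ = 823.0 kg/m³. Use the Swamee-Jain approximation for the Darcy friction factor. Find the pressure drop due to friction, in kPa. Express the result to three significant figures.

Δp ≈ 675 kPa

V = 4Q/(πD²) = 4·0.0897/(π·0.217²) = 2.425 m/s
Re = VD/ν = 2.425·0.217/2.18×10^-6 = 2.41×10^5 → turbulent
ε/D = 0.48/217 = 0.00221
Swamee-Jain: f = 0.02492
h_f = f(L/D)V²/(2g) = 0.02492·(2430/0.217)·2.425²/(2·9.81) = 83.66 m
Δp = ρg·h_f = 823.0·9.81·83.66 = 675.4 kPa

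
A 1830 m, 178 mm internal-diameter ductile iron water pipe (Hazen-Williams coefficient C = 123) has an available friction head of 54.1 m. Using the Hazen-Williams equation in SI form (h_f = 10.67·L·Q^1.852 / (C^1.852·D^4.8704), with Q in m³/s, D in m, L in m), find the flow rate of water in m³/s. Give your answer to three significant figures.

Rearranging: Q = [h_f·C^1.852·D^4.8704 / (10.67·L)]^(1/1.852)
Q = [54.1·123^1.852·0.178^4.8704 / (10.67·1830)]^0.540 = 0.05467 m³/s

Q ≈ 0.0547 m³/s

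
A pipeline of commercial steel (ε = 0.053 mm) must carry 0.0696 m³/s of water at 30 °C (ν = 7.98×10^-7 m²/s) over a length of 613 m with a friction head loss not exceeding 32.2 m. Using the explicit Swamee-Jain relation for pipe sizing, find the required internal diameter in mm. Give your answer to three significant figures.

Swamee-Jain (Type III): D = 0.66·[ε^1.25·(LQ²/(gh_f))^4.75 + ν·Q^9.4·(L/(gh_f))^5.2]^0.04
LQ²/(gh_f) = 0.009401; L/(gh_f) = 1.941
Term 1 = ε^1.25·(…)^4.75 = 1.07×10^-15; Term 2 = ν·Q^9.4·(…)^5.2 = 3.31×10^-16
D = 0.66·(1.07×10^-15 + 3.31×10^-16)^0.04 = 0.1680 m = 168 mm
Check: V = 3.14 m/s, Re = 6.61×10^5, f = 0.01622, h_f = 29.7 m ≈ 32.2 m ✓

D ≈ 168 mm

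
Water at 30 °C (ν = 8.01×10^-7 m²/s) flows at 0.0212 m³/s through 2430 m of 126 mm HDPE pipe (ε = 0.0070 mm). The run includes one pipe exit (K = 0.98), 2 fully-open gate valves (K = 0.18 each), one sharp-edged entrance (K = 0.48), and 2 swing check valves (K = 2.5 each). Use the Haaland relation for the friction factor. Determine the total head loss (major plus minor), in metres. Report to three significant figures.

H_L ≈ 43.9 m

V = 4Q/(πD²) = 1.700 m/s; V²/2g = 0.1473 m
Re = 2.67×10^5, ε/D = 5.56×10^-5 → f = 0.01511 (Haaland)
Major: h_f = f(L/D)·V²/2g = 0.01511·19286·0.1473 = 42.93 m
Minor: ΣK = 6.82; h_m = ΣK·V²/2g = 1.005 m
Total H_L = 42.93 + 1.005 = 43.94 m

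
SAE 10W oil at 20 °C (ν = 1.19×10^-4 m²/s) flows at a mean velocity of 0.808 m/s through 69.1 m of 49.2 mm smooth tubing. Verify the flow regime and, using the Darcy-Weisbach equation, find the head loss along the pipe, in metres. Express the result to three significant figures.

Re = VD/ν = 0.808·0.04920/1.19×10^-4 = 334 → laminar (Re < 2300)
f = 64/Re = 0.1916
h_f = f(L/D)V²/(2g) = 0.1916·(69.1/0.04920)·0.808²/(2·9.81) = 8.953 m

h_f ≈ 8.95 m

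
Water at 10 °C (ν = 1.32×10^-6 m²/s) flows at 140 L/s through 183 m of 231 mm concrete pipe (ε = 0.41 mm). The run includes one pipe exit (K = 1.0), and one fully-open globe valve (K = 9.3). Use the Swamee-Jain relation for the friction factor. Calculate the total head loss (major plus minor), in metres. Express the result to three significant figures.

H_L ≈ 16.3 m

V = 4Q/(πD²) = 3.341 m/s; V²/2g = 0.5688 m
Re = 5.85×10^5, ε/D = 0.00177 → f = 0.02314 (Swamee-Jain)
Major: h_f = f(L/D)·V²/2g = 0.02314·792.2·0.5688 = 10.43 m
Minor: ΣK = 10.3; h_m = ΣK·V²/2g = 5.858 m
Total H_L = 10.43 + 5.858 = 16.29 m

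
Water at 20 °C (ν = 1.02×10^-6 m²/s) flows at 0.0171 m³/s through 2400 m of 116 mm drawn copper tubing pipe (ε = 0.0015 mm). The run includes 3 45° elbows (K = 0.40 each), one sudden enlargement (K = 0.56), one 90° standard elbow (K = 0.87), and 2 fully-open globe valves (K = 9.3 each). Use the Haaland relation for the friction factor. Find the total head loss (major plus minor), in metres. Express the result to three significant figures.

V = 4Q/(πD²) = 1.618 m/s; V²/2g = 0.1334 m
Re = 1.84×10^5, ε/D = 1.29×10^-5 → f = 0.01583 (Haaland)
Major: h_f = f(L/D)·V²/2g = 0.01583·20690·0.1334 = 43.70 m
Minor: ΣK = 21.2; h_m = ΣK·V²/2g = 2.833 m
Total H_L = 43.70 + 2.833 = 46.53 m

H_L ≈ 46.5 m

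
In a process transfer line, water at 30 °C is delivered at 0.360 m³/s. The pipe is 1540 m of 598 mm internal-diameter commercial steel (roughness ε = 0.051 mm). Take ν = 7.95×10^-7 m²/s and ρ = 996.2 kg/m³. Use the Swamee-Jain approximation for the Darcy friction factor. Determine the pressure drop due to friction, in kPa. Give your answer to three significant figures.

V = 4Q/(πD²) = 4·0.360/(π·0.598²) = 1.282 m/s
Re = VD/ν = 1.282·0.598/7.95×10^-7 = 9.64×10^5 → turbulent
ε/D = 0.051/598 = 8.53×10^-5
Swamee-Jain: f = 0.01333
h_f = f(L/D)V²/(2g) = 0.01333·(1540/0.598)·1.282²/(2·9.81) = 2.874 m
Δp = ρg·h_f = 996.2·9.81·2.874 = 28.09 kPa

Δp ≈ 28.1 kPa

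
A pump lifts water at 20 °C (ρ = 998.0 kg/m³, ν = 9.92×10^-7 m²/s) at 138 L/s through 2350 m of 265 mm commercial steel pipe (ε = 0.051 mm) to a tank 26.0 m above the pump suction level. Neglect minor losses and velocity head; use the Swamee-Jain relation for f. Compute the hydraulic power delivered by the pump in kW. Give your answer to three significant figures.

P_hyd ≈ 92.8 kW

V = 4Q/(πD²) = 2.502 m/s; Re = 6.68×10^5; ε/D = 1.92×10^-4; f = 0.01508
h_f = f(L/D)V²/2g = 42.68 m
Total head H = z + h_f = 26.0 + 42.68 = 68.68 m
P_hyd = ρgQH = 998.0·9.81·0.138·68.68 = 92.79 kW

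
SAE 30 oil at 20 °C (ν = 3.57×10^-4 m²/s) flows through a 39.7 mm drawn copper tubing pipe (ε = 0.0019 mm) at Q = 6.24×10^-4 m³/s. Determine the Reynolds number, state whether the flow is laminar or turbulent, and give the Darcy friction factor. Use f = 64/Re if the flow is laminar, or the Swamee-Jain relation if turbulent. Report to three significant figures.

Re ≈ 56.1; laminar; f = 64/Re ≈ 1.14

V = 4Q/(πD²) = 0.5041 m/s
Re = VD/ν = 0.5041·0.0397/3.57×10^-4 = 56.1
Re < 2300 → laminar → f = 64/Re = 1.142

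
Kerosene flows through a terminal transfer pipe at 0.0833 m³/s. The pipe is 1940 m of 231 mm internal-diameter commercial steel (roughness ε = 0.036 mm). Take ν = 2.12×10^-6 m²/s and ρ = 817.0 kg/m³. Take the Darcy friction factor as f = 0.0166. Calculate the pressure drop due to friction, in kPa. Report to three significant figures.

V = 4Q/(πD²) = 4·0.0833/(π·0.231²) = 1.988 m/s
h_f = f(L/D)V²/(2g) = 0.01660·(1940/0.231)·1.988²/(2·9.81) = 28.07 m
Δp = ρg·h_f = 817.0·9.81·28.07 = 225.0 kPa

Δp ≈ 225 kPa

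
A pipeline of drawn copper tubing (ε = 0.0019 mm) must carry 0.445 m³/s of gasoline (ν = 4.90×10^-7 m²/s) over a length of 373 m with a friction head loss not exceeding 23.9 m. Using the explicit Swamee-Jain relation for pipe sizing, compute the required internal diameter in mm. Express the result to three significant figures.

Swamee-Jain (Type III): D = 0.66·[ε^1.25·(LQ²/(gh_f))^4.75 + ν·Q^9.4·(L/(gh_f))^5.2]^0.04
LQ²/(gh_f) = 0.3150; L/(gh_f) = 1.591
Term 1 = ε^1.25·(…)^4.75 = 2.92×10^-10; Term 2 = ν·Q^9.4·(…)^5.2 = 2.71×10^-9
D = 0.66·(2.92×10^-10 + 2.71×10^-9)^0.04 = 0.3011 m = 301 mm
Check: V = 6.25 m/s, Re = 3.84×10^6, f = 0.009726, h_f = 24.0 m ≈ 23.9 m ✓

D ≈ 301 mm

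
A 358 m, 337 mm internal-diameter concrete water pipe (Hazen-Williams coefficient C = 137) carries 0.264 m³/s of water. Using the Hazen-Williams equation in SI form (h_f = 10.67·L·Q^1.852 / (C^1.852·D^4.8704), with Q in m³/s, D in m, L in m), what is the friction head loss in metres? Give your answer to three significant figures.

h_f = 10.67·358·0.264^1.852 / (137^1.852·0.337^4.8704) = 7.150 m

h_f ≈ 7.15 m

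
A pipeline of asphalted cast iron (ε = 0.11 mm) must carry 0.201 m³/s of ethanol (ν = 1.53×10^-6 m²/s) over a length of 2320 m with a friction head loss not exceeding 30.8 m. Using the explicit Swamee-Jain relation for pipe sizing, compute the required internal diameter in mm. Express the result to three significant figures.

D ≈ 340 mm

Swamee-Jain (Type III): D = 0.66·[ε^1.25·(LQ²/(gh_f))^4.75 + ν·Q^9.4·(L/(gh_f))^5.2]^0.04
LQ²/(gh_f) = 0.3102; L/(gh_f) = 7.678
Term 1 = ε^1.25·(…)^4.75 = 4.34×10^-8; Term 2 = ν·Q^9.4·(…)^5.2 = 1.73×10^-8
D = 0.66·(4.34×10^-8 + 1.73×10^-8)^0.04 = 0.3395 m = 340 mm
Check: V = 2.22 m/s, Re = 4.93×10^5, f = 0.01658, h_f = 28.5 m ≈ 30.8 m ✓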